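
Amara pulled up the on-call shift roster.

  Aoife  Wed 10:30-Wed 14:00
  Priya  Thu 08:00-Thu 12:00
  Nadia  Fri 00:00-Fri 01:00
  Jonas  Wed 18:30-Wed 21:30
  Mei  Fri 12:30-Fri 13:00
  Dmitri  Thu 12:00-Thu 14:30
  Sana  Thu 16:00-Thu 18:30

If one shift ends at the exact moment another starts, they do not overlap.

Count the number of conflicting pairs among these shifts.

Sorted by start: Aoife, Jonas, Priya, Dmitri, Sana, Nadia, Mei.
Jonas starts after Aoife ends, so nothing later overlaps Aoife either.
Priya starts after Jonas ends, so nothing later overlaps Jonas either.
Dmitri starts exactly when Priya ends (back-to-back, no overlap), so nothing later overlaps Priya either.
Sana starts after Dmitri ends, so nothing later overlaps Dmitri either.
Nadia starts after Sana ends, so nothing later overlaps Sana either.
Mei starts after Nadia ends.
No pair overlaps.

0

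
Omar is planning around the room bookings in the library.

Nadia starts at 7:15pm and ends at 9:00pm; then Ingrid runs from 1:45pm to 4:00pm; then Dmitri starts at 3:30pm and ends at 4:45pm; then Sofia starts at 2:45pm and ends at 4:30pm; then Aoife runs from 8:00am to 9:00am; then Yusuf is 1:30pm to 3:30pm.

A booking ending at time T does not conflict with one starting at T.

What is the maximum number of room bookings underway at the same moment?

Sort all start/end points and keep a running count:
8:00am start Aoife → 1
9:00am end Aoife → 0
1:30pm start Yusuf → 1
1:45pm start Ingrid → 2
2:45pm start Sofia → 3
3:30pm end Yusuf → 2
3:30pm start Dmitri → 3
4:00pm end Ingrid → 2
4:30pm end Sofia → 1
4:45pm end Dmitri → 0
7:15pm start Nadia → 1
9:00pm end Nadia → 0
Peak is 3, at 2:45pm (Ingrid, Sofia, Yusuf).

3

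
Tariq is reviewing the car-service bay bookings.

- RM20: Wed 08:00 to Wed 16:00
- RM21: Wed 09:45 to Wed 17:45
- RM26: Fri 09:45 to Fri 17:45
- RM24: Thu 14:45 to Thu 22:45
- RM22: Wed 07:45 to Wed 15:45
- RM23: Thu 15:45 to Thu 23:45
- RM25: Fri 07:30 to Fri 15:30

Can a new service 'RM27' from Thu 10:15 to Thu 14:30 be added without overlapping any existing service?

RM22: ends Wed 15:45 at or before RM27 starts Thu 10:15 → clear.
RM20: ends Wed 16:00 at or before RM27 starts Thu 10:15 → clear.
RM21: ends Wed 17:45 at or before RM27 starts Thu 10:15 → clear.
RM24: starts Thu 14:45 at or after RM27 ends Thu 14:30 → clear.
RM23: starts Thu 15:45 at or after RM27 ends Thu 14:30 → clear.
RM25: starts Fri 07:30 at or after RM27 ends Thu 14:30 → clear.
RM26: starts Fri 09:45 at or after RM27 ends Thu 14:30 → clear.

Yes — the slot is free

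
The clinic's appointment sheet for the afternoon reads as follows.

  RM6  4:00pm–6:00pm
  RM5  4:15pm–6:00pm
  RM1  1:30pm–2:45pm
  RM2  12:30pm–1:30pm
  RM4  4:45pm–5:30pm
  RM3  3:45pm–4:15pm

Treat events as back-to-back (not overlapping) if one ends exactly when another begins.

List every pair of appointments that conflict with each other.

Sorted by start: RM2, RM1, RM3, RM6, RM5, RM4.
RM1 starts exactly when RM2 ends (back-to-back, no overlap); RM2 is clear from here.
RM3 starts after RM1 ends; RM1 is clear from here.
RM6 starts before RM3 ends → RM3 and RM6 overlap.
RM5 starts exactly when RM3 ends (back-to-back, no overlap); RM3 is clear from here.
RM5 starts before RM6 ends → RM6 and RM5 overlap.
RM4 starts before RM6 ends → RM6 and RM4 overlap.
RM4 starts before RM5 ends → RM5 and RM4 overlap.

RM3 & RM6, RM4 & RM5, RM4 & RM6, RM5 & RM6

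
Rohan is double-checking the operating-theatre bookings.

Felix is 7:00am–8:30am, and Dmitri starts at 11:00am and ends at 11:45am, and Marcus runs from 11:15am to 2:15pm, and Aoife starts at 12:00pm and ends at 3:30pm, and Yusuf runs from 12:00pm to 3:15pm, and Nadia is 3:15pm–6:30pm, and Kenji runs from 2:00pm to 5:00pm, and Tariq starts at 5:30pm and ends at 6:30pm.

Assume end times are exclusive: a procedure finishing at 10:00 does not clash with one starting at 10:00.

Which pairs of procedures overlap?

Sorted by start: Felix, Dmitri, Marcus, Aoife, Yusuf, Kenji, Nadia, Tariq.
Dmitri starts after Felix ends, so Felix has no further overlaps.
Marcus starts before Dmitri ends → Dmitri and Marcus overlap.
Aoife starts after Dmitri ends, so Dmitri has no further overlaps.
Aoife starts before Marcus ends → Marcus and Aoife overlap.
Yusuf starts before Marcus ends → Marcus and Yusuf overlap.
Kenji starts before Marcus ends → Marcus and Kenji overlap.
Nadia starts after Marcus ends, so Marcus has no further overlaps.
Yusuf starts before Aoife ends → Aoife and Yusuf overlap.
Kenji starts before Aoife ends → Aoife and Kenji overlap.
Nadia starts before Aoife ends → Aoife and Nadia overlap.
Tariq starts after Aoife ends.
Kenji starts before Yusuf ends → Yusuf and Kenji overlap.
Nadia starts exactly when Yusuf ends (back-to-back, no overlap), so Yusuf has no further overlaps.
Nadia starts before Kenji ends → Kenji and Nadia overlap.
Tariq starts after Kenji ends.
Tariq starts before Nadia ends → Nadia and Tariq overlap.

Aoife & Kenji, Aoife & Marcus, Aoife & Nadia, Aoife & Yusuf, Dmitri & Marcus, Kenji & Marcus, Kenji & Nadia, Kenji & Yusuf, Marcus & Yusuf, Nadia & Tariq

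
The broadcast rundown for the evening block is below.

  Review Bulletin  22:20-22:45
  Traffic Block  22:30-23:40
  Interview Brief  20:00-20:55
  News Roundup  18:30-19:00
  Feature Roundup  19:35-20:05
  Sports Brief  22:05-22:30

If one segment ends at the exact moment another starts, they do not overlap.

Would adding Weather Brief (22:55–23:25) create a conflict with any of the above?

Yes — it overlaps Traffic Block

News Roundup: ends 19:00 at or before Weather Brief starts 22:55 → clear.
Feature Roundup: ends 20:05 at or before Weather Brief starts 22:55 → clear.
Interview Brief: ends 20:55 at or before Weather Brief starts 22:55 → clear.
Sports Brief: ends 22:30 at or before Weather Brief starts 22:55 → clear.
Review Bulletin: ends 22:45 at or before Weather Brief starts 22:55 → clear.
Traffic Block: starts 22:30 before Weather Brief ends 23:25, and ends 23:40 after Weather Brief starts 22:55 → overlap.
Weather Brief overlaps Traffic Block.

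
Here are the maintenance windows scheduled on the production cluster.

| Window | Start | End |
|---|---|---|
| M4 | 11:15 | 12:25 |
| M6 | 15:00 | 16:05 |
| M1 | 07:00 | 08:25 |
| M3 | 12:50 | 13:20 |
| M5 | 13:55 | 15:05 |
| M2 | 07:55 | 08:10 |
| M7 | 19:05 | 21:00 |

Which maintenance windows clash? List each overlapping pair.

Two intervals overlap when each starts before the other ends.
Sorted by start: M1, M2, M4, M3, M5, M6, M7.
M2 starts before M1 ends → M1 and M2 overlap.
M4 starts after M1 ends; M1 is clear from here.
M4 starts after M2 ends; M2 is clear from here.
M3 starts after M4 ends; M4 is clear from here.
M5 starts after M3 ends; M3 is clear from here.
M6 starts before M5 ends → M5 and M6 overlap.
M7 starts after M5 ends.
M7 starts after M6 ends.

M1 & M2, M5 & M6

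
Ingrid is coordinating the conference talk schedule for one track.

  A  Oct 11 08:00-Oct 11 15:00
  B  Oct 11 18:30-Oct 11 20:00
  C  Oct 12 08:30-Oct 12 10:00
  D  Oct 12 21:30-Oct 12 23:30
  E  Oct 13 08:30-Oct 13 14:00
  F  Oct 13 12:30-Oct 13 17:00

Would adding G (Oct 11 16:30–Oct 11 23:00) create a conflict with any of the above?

Yes — it overlaps B

A: ends Oct 11 15:00 at or before G starts Oct 11 16:30 → clear.
B: starts Oct 11 18:30 before G ends Oct 11 23:00, and ends Oct 11 20:00 after G starts Oct 11 16:30 → overlap.
C: starts Oct 12 08:30 at or after G ends Oct 11 23:00 → clear.
D: starts Oct 12 21:30 at or after G ends Oct 11 23:00 → clear.
E: starts Oct 13 08:30 at or after G ends Oct 11 23:00 → clear.
F: starts Oct 13 12:30 at or after G ends Oct 11 23:00 → clear.
G overlaps B.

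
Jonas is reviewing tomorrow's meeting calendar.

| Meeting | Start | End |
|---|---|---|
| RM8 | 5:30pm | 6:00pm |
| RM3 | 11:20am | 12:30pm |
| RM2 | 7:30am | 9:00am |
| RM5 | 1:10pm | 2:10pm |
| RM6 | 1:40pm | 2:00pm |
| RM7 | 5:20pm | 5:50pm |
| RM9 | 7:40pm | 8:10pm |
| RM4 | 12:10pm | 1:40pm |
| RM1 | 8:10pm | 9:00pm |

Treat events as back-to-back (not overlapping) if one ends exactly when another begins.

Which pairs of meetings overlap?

RM3 & RM4, RM4 & RM5, RM5 & RM6, RM7 & RM8

Check each pair: they overlap iff neither finishes before the other starts.
Sorted by start: RM2, RM3, RM4, RM5, RM6, RM7, RM8, RM9, RM1.
RM3 starts after RM2 ends, so nothing later overlaps RM2 either.
RM4 starts before RM3 ends → RM3 and RM4 overlap.
RM5 starts after RM3 ends, so nothing later overlaps RM3 either.
RM5 starts before RM4 ends → RM4 and RM5 overlap.
RM6 starts exactly when RM4 ends (back-to-back, no overlap), so nothing later overlaps RM4 either.
RM6 starts before RM5 ends → RM5 and RM6 overlap.
RM7 starts after RM5 ends, so nothing later overlaps RM5 either.
RM7 starts after RM6 ends, so nothing later overlaps RM6 either.
RM8 starts before RM7 ends → RM7 and RM8 overlap.
RM9 starts after RM7 ends, so nothing later overlaps RM7 either.
RM9 starts after RM8 ends, so nothing later overlaps RM8 either.
RM1 starts exactly when RM9 ends (back-to-back, no overlap).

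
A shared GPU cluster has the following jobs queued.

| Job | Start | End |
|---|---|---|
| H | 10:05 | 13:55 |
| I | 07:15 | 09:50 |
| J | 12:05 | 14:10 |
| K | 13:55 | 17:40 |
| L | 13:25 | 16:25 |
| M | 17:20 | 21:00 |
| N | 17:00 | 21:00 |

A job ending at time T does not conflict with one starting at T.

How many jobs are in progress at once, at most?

Sweep the timeline, counting +1 at each start and −1 at each end (ends before starts at a tie):
07:15 start I → 1
09:50 end I → 0
10:05 start H → 1
12:05 start J → 2
13:25 start L → 3
13:55 end H → 2
13:55 start K → 3
14:10 end J → 2
16:25 end L → 1
17:00 start N → 2
17:20 start M → 3
17:40 end K → 2
21:00 end M → 1
21:00 end N → 0
Peak is 3, at 13:25 (H, J, L).

3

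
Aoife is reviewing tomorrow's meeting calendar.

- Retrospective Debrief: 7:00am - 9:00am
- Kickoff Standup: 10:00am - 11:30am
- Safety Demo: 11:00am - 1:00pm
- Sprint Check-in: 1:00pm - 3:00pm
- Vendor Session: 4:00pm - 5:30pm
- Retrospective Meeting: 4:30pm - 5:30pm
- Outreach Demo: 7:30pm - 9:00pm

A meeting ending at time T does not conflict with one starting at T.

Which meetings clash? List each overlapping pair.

Sorted by start: Retrospective Debrief, Kickoff Standup, Safety Demo, Sprint Check-in, Vendor Session, Retrospective Meeting, Outreach Demo.
Kickoff Standup starts after Retrospective Debrief ends, so Retrospective Debrief has no further overlaps.
Safety Demo starts before Kickoff Standup ends → Kickoff Standup and Safety Demo overlap.
Sprint Check-in starts after Kickoff Standup ends, so Kickoff Standup has no further overlaps.
Sprint Check-in starts exactly when Safety Demo ends (back-to-back, no overlap), so Safety Demo has no further overlaps.
Vendor Session starts after Sprint Check-in ends, so Sprint Check-in has no further overlaps.
Retrospective Meeting starts before Vendor Session ends → Vendor Session and Retrospective Meeting overlap.
Outreach Demo starts after Vendor Session ends.
Outreach Demo starts after Retrospective Meeting ends.

Kickoff Standup & Safety Demo, Retrospective Meeting & Vendor Session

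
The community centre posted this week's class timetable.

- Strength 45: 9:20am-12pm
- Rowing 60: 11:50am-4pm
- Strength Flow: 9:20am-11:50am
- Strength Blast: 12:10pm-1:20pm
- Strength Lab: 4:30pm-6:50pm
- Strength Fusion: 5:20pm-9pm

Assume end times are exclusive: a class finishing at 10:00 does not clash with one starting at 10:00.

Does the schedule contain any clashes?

Sorted by start: Strength 45, Strength Flow, Rowing 60, Strength Blast, Strength Lab, Strength Fusion.
Strength Flow starts before Strength 45 ends → Strength 45 and Strength Flow overlap.
That's a conflict, so the schedule is not conflict-free.

Yes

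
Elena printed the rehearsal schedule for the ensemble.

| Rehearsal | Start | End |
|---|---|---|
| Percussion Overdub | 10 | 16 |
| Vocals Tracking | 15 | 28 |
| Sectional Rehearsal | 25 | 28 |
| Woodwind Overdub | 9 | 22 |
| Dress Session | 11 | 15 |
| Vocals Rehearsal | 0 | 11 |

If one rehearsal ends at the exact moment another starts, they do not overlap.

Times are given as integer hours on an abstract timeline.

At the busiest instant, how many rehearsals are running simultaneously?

Walk through starts and ends in time order (an end at T is processed before a start at T):
0 start Vocals Rehearsal → 1
9 start Woodwind Overdub → 2
10 start Percussion Overdub → 3
11 end Vocals Rehearsal → 2
11 start Dress Session → 3
15 end Dress Session → 2
15 start Vocals Tracking → 3
16 end Percussion Overdub → 2
22 end Woodwind Overdub → 1
25 start Sectional Rehearsal → 2
28 end Sectional Rehearsal → 1
28 end Vocals Tracking → 0
Peak is 3, at 10 (Percussion Overdub, Vocals Rehearsal, Woodwind Overdub).

3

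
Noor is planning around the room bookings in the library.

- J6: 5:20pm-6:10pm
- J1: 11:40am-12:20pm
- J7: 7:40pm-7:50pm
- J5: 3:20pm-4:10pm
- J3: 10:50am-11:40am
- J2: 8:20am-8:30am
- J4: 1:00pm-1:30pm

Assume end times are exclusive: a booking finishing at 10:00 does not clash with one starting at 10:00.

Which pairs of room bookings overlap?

no overlapping pairs

Sorted by start: J2, J3, J1, J4, J5, J6, J7.
J3 starts after J2 ends, so J2 has no further overlaps.
J1 starts exactly when J3 ends (back-to-back, no overlap), so J3 has no further overlaps.
J4 starts after J1 ends, so J1 has no further overlaps.
J5 starts after J4 ends, so J4 has no further overlaps.
J6 starts after J5 ends, so J5 has no further overlaps.
J7 starts after J6 ends.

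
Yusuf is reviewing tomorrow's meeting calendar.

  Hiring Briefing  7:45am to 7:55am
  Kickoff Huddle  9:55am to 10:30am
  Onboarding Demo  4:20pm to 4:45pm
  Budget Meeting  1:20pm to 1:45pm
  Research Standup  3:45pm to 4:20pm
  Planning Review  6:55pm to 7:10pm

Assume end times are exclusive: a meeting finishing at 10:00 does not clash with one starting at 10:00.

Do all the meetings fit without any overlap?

Yes

Sorted by start: Hiring Briefing, Kickoff Huddle, Budget Meeting, Research Standup, Onboarding Demo, Planning Review.
Kickoff Huddle starts after Hiring Briefing ends, so Hiring Briefing has no further overlaps.
Budget Meeting starts after Kickoff Huddle ends, so Kickoff Huddle has no further overlaps.
Research Standup starts after Budget Meeting ends, so Budget Meeting has no further overlaps.
Onboarding Demo starts exactly when Research Standup ends (back-to-back, no overlap), so Research Standup has no further overlaps.
Planning Review starts after Onboarding Demo ends.
Every pair is clear; the schedule has no overlaps.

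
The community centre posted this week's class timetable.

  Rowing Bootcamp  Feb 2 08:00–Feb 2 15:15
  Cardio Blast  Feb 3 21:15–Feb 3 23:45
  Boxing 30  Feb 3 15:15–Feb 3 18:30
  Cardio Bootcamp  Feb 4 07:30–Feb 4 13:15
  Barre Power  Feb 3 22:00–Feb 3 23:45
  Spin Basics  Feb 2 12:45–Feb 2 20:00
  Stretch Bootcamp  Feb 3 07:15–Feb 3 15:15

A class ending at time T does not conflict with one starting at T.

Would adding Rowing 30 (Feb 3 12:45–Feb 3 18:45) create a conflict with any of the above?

Rowing Bootcamp: ends Feb 2 15:15 at or before Rowing 30 starts Feb 3 12:45 → clear.
Spin Basics: ends Feb 2 20:00 at or before Rowing 30 starts Feb 3 12:45 → clear.
Stretch Bootcamp: starts Feb 3 07:15 before Rowing 30 ends Feb 3 18:45, and ends Feb 3 15:15 after Rowing 30 starts Feb 3 12:45 → overlap.
Boxing 30: starts Feb 3 15:15 before Rowing 30 ends Feb 3 18:45, and ends Feb 3 18:30 after Rowing 30 starts Feb 3 12:45 → overlap.
Cardio Blast: starts Feb 3 21:15 at or after Rowing 30 ends Feb 3 18:45 → clear.
Barre Power: starts Feb 3 22:00 at or after Rowing 30 ends Feb 3 18:45 → clear.
Cardio Bootcamp: starts Feb 4 07:30 at or after Rowing 30 ends Feb 3 18:45 → clear.
Rowing 30 overlaps Stretch Bootcamp, Boxing 30.

Yes — it overlaps Boxing 30, Stretch Bootcamp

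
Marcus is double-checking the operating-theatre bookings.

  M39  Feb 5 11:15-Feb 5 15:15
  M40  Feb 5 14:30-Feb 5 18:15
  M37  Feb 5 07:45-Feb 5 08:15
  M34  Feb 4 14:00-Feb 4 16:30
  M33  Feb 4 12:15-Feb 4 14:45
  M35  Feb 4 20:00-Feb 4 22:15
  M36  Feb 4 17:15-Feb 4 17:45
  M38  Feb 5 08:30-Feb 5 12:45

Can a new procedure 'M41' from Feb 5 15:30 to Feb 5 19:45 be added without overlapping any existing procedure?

M33: ends Feb 4 14:45 at or before M41 starts Feb 5 15:30 → clear.
M34: ends Feb 4 16:30 at or before M41 starts Feb 5 15:30 → clear.
M36: ends Feb 4 17:45 at or before M41 starts Feb 5 15:30 → clear.
M35: ends Feb 4 22:15 at or before M41 starts Feb 5 15:30 → clear.
M37: ends Feb 5 08:15 at or before M41 starts Feb 5 15:30 → clear.
M38: ends Feb 5 12:45 at or before M41 starts Feb 5 15:30 → clear.
M39: ends Feb 5 15:15 at or before M41 starts Feb 5 15:30 → clear.
M40: starts Feb 5 14:30 before M41 ends Feb 5 19:45, and ends Feb 5 18:15 after M41 starts Feb 5 15:30 → overlap.
M41 overlaps M40.

No — it overlaps M40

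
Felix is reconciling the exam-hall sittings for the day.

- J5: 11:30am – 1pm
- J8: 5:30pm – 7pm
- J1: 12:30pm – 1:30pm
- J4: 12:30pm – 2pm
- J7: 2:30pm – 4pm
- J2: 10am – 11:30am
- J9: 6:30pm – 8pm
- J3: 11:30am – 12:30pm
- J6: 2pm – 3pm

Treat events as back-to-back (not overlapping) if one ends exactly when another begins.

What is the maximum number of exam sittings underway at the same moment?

Sort all start/end points and keep a running count:
10am start J2 → 1
11:30am end J2 → 0
11:30am start J3 → 1
11:30am start J5 → 2
12:30pm end J3 → 1
12:30pm start J1 → 2
12:30pm start J4 → 3
1pm end J5 → 2
1:30pm end J1 → 1
2pm end J4 → 0
2pm start J6 → 1
2:30pm start J7 → 2
3pm end J6 → 1
4pm end J7 → 0
5:30pm start J8 → 1
6:30pm start J9 → 2
7pm end J8 → 1
8pm end J9 → 0
Peak is 3, at 12:30pm (J1, J4, J5).

3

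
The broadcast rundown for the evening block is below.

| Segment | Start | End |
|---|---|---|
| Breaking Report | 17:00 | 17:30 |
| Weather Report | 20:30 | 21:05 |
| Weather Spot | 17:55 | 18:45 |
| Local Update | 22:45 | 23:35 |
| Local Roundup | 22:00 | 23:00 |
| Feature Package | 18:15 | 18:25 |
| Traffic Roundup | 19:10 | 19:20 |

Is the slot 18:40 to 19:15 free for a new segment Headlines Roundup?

No — it overlaps Traffic Roundup, Weather Spot

Breaking Report: ends 17:30 at or before Headlines Roundup starts 18:40 → clear.
Weather Spot: starts 17:55 before Headlines Roundup ends 19:15, and ends 18:45 after Headlines Roundup starts 18:40 → overlap.
Feature Package: ends 18:25 at or before Headlines Roundup starts 18:40 → clear.
Traffic Roundup: starts 19:10 before Headlines Roundup ends 19:15, and ends 19:20 after Headlines Roundup starts 18:40 → overlap.
Weather Report: starts 20:30 at or after Headlines Roundup ends 19:15 → clear.
Local Roundup: starts 22:00 at or after Headlines Roundup ends 19:15 → clear.
Local Update: starts 22:45 at or after Headlines Roundup ends 19:15 → clear.
Headlines Roundup overlaps Weather Spot, Traffic Roundup.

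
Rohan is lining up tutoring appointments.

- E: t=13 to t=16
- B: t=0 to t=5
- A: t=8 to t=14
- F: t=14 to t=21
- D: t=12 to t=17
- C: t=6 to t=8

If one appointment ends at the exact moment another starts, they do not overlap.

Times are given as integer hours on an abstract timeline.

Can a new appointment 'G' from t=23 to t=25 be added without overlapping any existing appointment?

Yes — the slot is free

B: ends t=5 at or before G starts t=23 → clear.
C: ends t=8 at or before G starts t=23 → clear.
A: ends t=14 at or before G starts t=23 → clear.
D: ends t=17 at or before G starts t=23 → clear.
E: ends t=16 at or before G starts t=23 → clear.
F: ends t=21 at or before G starts t=23 → clear.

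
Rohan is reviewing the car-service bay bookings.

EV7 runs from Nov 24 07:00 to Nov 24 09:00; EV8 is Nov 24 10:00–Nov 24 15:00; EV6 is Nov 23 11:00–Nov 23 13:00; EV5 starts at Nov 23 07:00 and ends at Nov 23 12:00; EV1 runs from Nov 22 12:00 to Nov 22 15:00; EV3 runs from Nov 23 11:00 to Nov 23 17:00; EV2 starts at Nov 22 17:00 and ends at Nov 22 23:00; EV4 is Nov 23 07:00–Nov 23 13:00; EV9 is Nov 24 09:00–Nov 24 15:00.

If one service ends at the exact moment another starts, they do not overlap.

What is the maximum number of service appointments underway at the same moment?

4

Walk through starts and ends in time order (an end at T is processed before a start at T):
Nov 22 12:00 start EV1 → 1
Nov 22 15:00 end EV1 → 0
Nov 22 17:00 start EV2 → 1
Nov 22 23:00 end EV2 → 0
Nov 23 07:00 start EV4 → 1
Nov 23 07:00 start EV5 → 2
Nov 23 11:00 start EV3 → 3
Nov 23 11:00 start EV6 → 4
Nov 23 12:00 end EV5 → 3
Nov 23 13:00 end EV4 → 2
Nov 23 13:00 end EV6 → 1
Nov 23 17:00 end EV3 → 0
Nov 24 07:00 start EV7 → 1
Nov 24 09:00 end EV7 → 0
Nov 24 09:00 start EV9 → 1
Nov 24 10:00 start EV8 → 2
Nov 24 15:00 end EV8 → 1
Nov 24 15:00 end EV9 → 0
Peak is 4, at Nov 23 11:00 (EV3, EV4, EV5, EV6).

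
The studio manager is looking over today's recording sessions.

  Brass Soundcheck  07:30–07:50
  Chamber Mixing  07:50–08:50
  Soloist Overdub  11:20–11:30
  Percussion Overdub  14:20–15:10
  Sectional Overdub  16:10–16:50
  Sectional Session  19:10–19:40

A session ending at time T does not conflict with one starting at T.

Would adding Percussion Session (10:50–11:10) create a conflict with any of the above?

Brass Soundcheck: ends 07:50 at or before Percussion Session starts 10:50 → clear.
Chamber Mixing: ends 08:50 at or before Percussion Session starts 10:50 → clear.
Soloist Overdub: starts 11:20 at or after Percussion Session ends 11:10 → clear.
Percussion Overdub: starts 14:20 at or after Percussion Session ends 11:10 → clear.
Sectional Overdub: starts 16:10 at or after Percussion Session ends 11:10 → clear.
Sectional Session: starts 19:10 at or after Percussion Session ends 11:10 → clear.

No — it doesn't clash with anything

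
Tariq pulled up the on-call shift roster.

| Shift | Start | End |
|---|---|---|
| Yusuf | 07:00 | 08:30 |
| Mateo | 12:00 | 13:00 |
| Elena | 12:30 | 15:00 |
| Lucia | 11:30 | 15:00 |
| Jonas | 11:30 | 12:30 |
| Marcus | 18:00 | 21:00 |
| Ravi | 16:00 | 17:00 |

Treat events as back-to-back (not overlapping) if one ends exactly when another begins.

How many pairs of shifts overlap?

Check each pair: they overlap iff neither finishes before the other starts.
Sorted by start: Yusuf, Lucia, Jonas, Mateo, Elena, Ravi, Marcus.
Lucia starts after Yusuf ends — done with Yusuf.
Jonas starts before Lucia ends → Lucia and Jonas overlap.
Mateo starts before Lucia ends → Lucia and Mateo overlap.
Elena starts before Lucia ends → Lucia and Elena overlap.
Ravi starts after Lucia ends — done with Lucia.
Mateo starts before Jonas ends → Jonas and Mateo overlap.
Elena starts exactly when Jonas ends (back-to-back, no overlap) — done with Jonas.
Elena starts before Mateo ends → Mateo and Elena overlap.
Ravi starts after Mateo ends — done with Mateo.
Ravi starts after Elena ends — done with Elena.
Marcus starts after Ravi ends.
Overlapping pairs: Elena & Lucia, Elena & Mateo, Jonas & Lucia, Jonas & Mateo, Lucia & Mateo — 5 in total.

5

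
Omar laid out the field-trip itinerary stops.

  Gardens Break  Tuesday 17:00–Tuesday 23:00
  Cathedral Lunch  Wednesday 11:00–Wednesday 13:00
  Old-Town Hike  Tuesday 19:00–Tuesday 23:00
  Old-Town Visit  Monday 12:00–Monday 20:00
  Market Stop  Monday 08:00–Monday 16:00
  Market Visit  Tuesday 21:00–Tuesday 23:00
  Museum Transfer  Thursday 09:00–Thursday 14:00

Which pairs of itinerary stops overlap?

Sorted by start: Market Stop, Old-Town Visit, Gardens Break, Old-Town Hike, Market Visit, Cathedral Lunch, Museum Transfer.
Old-Town Visit starts before Market Stop ends → Market Stop and Old-Town Visit overlap.
Gardens Break starts after Market Stop ends; Market Stop is clear from here.
Gardens Break starts after Old-Town Visit ends; Old-Town Visit is clear from here.
Old-Town Hike starts before Gardens Break ends → Gardens Break and Old-Town Hike overlap.
Market Visit starts before Gardens Break ends → Gardens Break and Market Visit overlap.
Cathedral Lunch starts after Gardens Break ends; Gardens Break is clear from here.
Market Visit starts before Old-Town Hike ends → Old-Town Hike and Market Visit overlap.
Cathedral Lunch starts after Old-Town Hike ends; Old-Town Hike is clear from here.
Cathedral Lunch starts after Market Visit ends; Market Visit is clear from here.
Museum Transfer starts after Cathedral Lunch ends.

Gardens Break & Market Visit, Gardens Break & Old-Town Hike, Market Stop & Old-Town Visit, Market Visit & Old-Town Hike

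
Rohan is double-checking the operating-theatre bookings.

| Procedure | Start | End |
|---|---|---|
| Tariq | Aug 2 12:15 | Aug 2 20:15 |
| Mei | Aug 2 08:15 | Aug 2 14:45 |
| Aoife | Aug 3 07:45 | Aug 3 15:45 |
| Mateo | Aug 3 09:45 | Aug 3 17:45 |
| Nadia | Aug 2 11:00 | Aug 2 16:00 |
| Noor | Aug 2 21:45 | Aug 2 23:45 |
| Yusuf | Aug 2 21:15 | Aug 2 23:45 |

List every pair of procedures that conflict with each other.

Aoife & Mateo, Mei & Nadia, Mei & Tariq, Nadia & Tariq, Noor & Yusuf

Two intervals overlap when each starts before the other ends.
Sorted by start: Mei, Nadia, Tariq, Yusuf, Noor, Aoife, Mateo.
Nadia starts before Mei ends → Mei and Nadia overlap.
Tariq starts before Mei ends → Mei and Tariq overlap.
Yusuf starts after Mei ends, so nothing later overlaps Mei either.
Tariq starts before Nadia ends → Nadia and Tariq overlap.
Yusuf starts after Nadia ends, so nothing later overlaps Nadia either.
Yusuf starts after Tariq ends, so nothing later overlaps Tariq either.
Noor starts before Yusuf ends → Yusuf and Noor overlap.
Aoife starts after Yusuf ends, so nothing later overlaps Yusuf either.
Aoife starts after Noor ends, so nothing later overlaps Noor either.
Mateo starts before Aoife ends → Aoife and Mateo overlap.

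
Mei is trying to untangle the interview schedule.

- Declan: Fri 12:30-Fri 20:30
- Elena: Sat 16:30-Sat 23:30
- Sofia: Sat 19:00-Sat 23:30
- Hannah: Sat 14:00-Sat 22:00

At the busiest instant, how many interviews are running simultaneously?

Sweep the timeline, counting +1 at each start and −1 at each end (ends before starts at a tie):
Fri 12:30 start Declan → 1
Fri 20:30 end Declan → 0
Sat 14:00 start Hannah → 1
Sat 16:30 start Elena → 2
Sat 19:00 start Sofia → 3
Sat 22:00 end Hannah → 2
Sat 23:30 end Elena → 1
Sat 23:30 end Sofia → 0
Peak is 3, at Sat 19:00 (Elena, Hannah, Sofia).

3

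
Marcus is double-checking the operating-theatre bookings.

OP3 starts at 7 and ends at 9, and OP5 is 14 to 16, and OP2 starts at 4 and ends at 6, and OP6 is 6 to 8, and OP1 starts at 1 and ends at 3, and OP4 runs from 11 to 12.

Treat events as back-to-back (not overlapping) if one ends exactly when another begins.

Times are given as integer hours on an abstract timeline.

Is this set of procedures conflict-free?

No

Two intervals overlap when each starts before the other ends.
Sorted by start: OP1, OP2, OP6, OP3, OP4, OP5.
OP2 starts after OP1 ends; OP1 is clear from here.
OP6 starts exactly when OP2 ends (back-to-back, no overlap); OP2 is clear from here.
OP3 starts before OP6 ends → OP6 and OP3 overlap.
That's a conflict, so the schedule is not conflict-free.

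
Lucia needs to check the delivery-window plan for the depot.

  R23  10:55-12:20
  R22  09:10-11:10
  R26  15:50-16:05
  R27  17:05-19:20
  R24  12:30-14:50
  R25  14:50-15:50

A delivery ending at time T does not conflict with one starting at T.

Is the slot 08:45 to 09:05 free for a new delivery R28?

R22: starts 09:10 at or after R28 ends 09:05 → clear.
R23: starts 10:55 at or after R28 ends 09:05 → clear.
R24: starts 12:30 at or after R28 ends 09:05 → clear.
R25: starts 14:50 at or after R28 ends 09:05 → clear.
R26: starts 15:50 at or after R28 ends 09:05 → clear.
R27: starts 17:05 at or after R28 ends 09:05 → clear.

Yes — the slot is free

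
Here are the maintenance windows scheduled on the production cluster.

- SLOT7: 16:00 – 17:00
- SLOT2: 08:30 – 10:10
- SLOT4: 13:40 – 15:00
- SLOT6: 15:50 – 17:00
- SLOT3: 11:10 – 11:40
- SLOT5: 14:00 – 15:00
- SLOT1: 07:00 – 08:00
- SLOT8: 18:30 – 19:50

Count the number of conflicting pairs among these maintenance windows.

Sorted by start: SLOT1, SLOT2, SLOT3, SLOT4, SLOT5, SLOT6, SLOT7, SLOT8.
SLOT2 starts after SLOT1 ends, so nothing later overlaps SLOT1 either.
SLOT3 starts after SLOT2 ends, so nothing later overlaps SLOT2 either.
SLOT4 starts after SLOT3 ends, so nothing later overlaps SLOT3 either.
SLOT5 starts before SLOT4 ends → SLOT4 and SLOT5 overlap.
SLOT6 starts after SLOT4 ends, so nothing later overlaps SLOT4 either.
SLOT6 starts after SLOT5 ends, so nothing later overlaps SLOT5 either.
SLOT7 starts before SLOT6 ends → SLOT6 and SLOT7 overlap.
SLOT8 starts after SLOT6 ends.
SLOT8 starts after SLOT7 ends.
Overlapping pairs: SLOT4 & SLOT5, SLOT6 & SLOT7 — 2 in total.

2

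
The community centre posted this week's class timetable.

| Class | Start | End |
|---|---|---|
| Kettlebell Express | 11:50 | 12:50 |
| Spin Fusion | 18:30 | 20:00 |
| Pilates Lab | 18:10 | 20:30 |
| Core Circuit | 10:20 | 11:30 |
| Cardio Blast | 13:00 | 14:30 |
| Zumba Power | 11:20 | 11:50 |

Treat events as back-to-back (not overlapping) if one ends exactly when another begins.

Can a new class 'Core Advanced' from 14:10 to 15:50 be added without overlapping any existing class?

No — it overlaps Cardio Blast

Core Circuit: ends 11:30 at or before Core Advanced starts 14:10 → clear.
Zumba Power: ends 11:50 at or before Core Advanced starts 14:10 → clear.
Kettlebell Express: ends 12:50 at or before Core Advanced starts 14:10 → clear.
Cardio Blast: starts 13:00 before Core Advanced ends 15:50, and ends 14:30 after Core Advanced starts 14:10 → overlap.
Pilates Lab: starts 18:10 at or after Core Advanced ends 15:50 → clear.
Spin Fusion: starts 18:30 at or after Core Advanced ends 15:50 → clear.
Core Advanced overlaps Cardio Blast.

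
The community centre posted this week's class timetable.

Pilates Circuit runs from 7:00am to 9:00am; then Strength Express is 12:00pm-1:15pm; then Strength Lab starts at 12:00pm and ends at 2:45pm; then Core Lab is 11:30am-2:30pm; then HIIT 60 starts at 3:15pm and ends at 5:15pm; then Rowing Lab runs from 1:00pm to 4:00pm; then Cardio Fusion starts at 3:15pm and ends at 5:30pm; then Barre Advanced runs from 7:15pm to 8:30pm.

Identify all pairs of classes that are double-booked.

Cardio Fusion & HIIT 60, Cardio Fusion & Rowing Lab, Core Lab & Rowing Lab, Core Lab & Strength Express, Core Lab & Strength Lab, HIIT 60 & Rowing Lab, Rowing Lab & Strength Express, Rowing Lab & Strength Lab, Strength Express & Strength Lab

Check each pair: they overlap iff neither finishes before the other starts.
Sorted by start: Pilates Circuit, Core Lab, Strength Express, Strength Lab, Rowing Lab, HIIT 60, Cardio Fusion, Barre Advanced.
Core Lab starts after Pilates Circuit ends, so nothing later overlaps Pilates Circuit either.
Strength Express starts before Core Lab ends → Core Lab and Strength Express overlap.
Strength Lab starts before Core Lab ends → Core Lab and Strength Lab overlap.
Rowing Lab starts before Core Lab ends → Core Lab and Rowing Lab overlap.
HIIT 60 starts after Core Lab ends, so nothing later overlaps Core Lab either.
Strength Lab starts before Strength Express ends → Strength Express and Strength Lab overlap.
Rowing Lab starts before Strength Express ends → Strength Express and Rowing Lab overlap.
HIIT 60 starts after Strength Express ends, so nothing later overlaps Strength Express either.
Rowing Lab starts before Strength Lab ends → Strength Lab and Rowing Lab overlap.
HIIT 60 starts after Strength Lab ends, so nothing later overlaps Strength Lab either.
HIIT 60 starts before Rowing Lab ends → Rowing Lab and HIIT 60 overlap.
Cardio Fusion starts before Rowing Lab ends → Rowing Lab and Cardio Fusion overlap.
Barre Advanced starts after Rowing Lab ends.
Cardio Fusion starts before HIIT 60 ends → HIIT 60 and Cardio Fusion overlap.
Barre Advanced starts after HIIT 60 ends.
Barre Advanced starts after Cardio Fusion ends.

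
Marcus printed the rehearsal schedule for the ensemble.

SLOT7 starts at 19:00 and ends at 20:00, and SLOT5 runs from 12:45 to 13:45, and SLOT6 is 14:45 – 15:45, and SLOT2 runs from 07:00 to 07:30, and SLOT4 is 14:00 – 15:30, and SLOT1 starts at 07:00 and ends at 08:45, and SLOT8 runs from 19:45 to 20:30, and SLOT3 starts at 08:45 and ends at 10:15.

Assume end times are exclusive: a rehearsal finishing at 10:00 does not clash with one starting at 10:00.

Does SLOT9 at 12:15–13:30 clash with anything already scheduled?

Yes — it overlaps SLOT5

SLOT1: ends 08:45 at or before SLOT9 starts 12:15 → clear.
SLOT2: ends 07:30 at or before SLOT9 starts 12:15 → clear.
SLOT3: ends 10:15 at or before SLOT9 starts 12:15 → clear.
SLOT5: starts 12:45 before SLOT9 ends 13:30, and ends 13:45 after SLOT9 starts 12:15 → overlap.
SLOT4: starts 14:00 at or after SLOT9 ends 13:30 → clear.
SLOT6: starts 14:45 at or after SLOT9 ends 13:30 → clear.
SLOT7: starts 19:00 at or after SLOT9 ends 13:30 → clear.
SLOT8: starts 19:45 at or after SLOT9 ends 13:30 → clear.
SLOT9 overlaps SLOT5.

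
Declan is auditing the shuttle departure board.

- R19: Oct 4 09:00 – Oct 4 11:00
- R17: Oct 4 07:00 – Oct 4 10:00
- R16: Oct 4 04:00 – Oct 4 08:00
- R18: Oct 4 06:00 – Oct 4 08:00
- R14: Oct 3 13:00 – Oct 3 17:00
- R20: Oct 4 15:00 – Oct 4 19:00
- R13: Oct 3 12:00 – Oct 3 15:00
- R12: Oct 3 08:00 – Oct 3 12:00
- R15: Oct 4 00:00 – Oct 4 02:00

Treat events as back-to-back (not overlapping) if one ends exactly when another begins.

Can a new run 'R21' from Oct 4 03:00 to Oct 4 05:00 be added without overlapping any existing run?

R12: ends Oct 3 12:00 at or before R21 starts Oct 4 03:00 → clear.
R13: ends Oct 3 15:00 at or before R21 starts Oct 4 03:00 → clear.
R14: ends Oct 3 17:00 at or before R21 starts Oct 4 03:00 → clear.
R15: ends Oct 4 02:00 at or before R21 starts Oct 4 03:00 → clear.
R16: starts Oct 4 04:00 before R21 ends Oct 4 05:00, and ends Oct 4 08:00 after R21 starts Oct 4 03:00 → overlap.
R18: starts Oct 4 06:00 at or after R21 ends Oct 4 05:00 → clear.
R17: starts Oct 4 07:00 at or after R21 ends Oct 4 05:00 → clear.
R19: starts Oct 4 09:00 at or after R21 ends Oct 4 05:00 → clear.
R20: starts Oct 4 15:00 at or after R21 ends Oct 4 05:00 → clear.
R21 overlaps R16.

No — it overlaps R16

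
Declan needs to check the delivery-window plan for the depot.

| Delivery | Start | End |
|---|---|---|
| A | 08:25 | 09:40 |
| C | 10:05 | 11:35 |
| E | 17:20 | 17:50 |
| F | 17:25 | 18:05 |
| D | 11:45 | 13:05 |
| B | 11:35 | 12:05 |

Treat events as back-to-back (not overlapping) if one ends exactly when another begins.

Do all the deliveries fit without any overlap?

No

Check each pair: they overlap iff neither finishes before the other starts.
Sorted by start: A, C, B, D, E, F.
C starts after A ends, so A has no further overlaps.
B starts exactly when C ends (back-to-back, no overlap), so C has no further overlaps.
D starts before B ends → B and D overlap.
That's a conflict, so the schedule is not conflict-free.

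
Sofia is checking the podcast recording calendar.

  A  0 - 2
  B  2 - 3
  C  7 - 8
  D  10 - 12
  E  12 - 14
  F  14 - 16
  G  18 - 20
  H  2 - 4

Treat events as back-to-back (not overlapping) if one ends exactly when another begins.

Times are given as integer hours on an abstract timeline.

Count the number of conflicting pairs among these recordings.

Sorted by start: A, B, H, C, D, E, F, G.
B starts exactly when A ends (back-to-back, no overlap); A is clear from here.
H starts before B ends → B and H overlap.
C starts after B ends; B is clear from here.
C starts after H ends; H is clear from here.
D starts after C ends; C is clear from here.
E starts exactly when D ends (back-to-back, no overlap); D is clear from here.
F starts exactly when E ends (back-to-back, no overlap); E is clear from here.
G starts after F ends.
Overlapping pairs: B & H — 1 in total.

1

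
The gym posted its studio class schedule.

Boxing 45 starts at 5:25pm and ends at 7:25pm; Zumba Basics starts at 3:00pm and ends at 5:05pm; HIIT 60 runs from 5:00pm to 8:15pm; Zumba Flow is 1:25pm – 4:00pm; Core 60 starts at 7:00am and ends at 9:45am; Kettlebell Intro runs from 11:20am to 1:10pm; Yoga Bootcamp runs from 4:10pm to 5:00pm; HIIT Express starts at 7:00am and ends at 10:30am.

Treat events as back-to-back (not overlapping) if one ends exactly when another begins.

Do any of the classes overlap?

Yes

Sorted by start: HIIT Express, Core 60, Kettlebell Intro, Zumba Flow, Zumba Basics, Yoga Bootcamp, HIIT 60, Boxing 45.
Core 60 starts before HIIT Express ends → HIIT Express and Core 60 overlap.
That's a conflict, so the schedule is not conflict-free.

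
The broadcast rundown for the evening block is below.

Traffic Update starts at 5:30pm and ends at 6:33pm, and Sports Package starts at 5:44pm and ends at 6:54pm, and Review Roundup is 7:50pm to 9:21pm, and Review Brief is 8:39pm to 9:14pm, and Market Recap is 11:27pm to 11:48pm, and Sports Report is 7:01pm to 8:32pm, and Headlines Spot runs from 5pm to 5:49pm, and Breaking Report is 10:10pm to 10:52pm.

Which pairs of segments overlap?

Two intervals overlap when each starts before the other ends.
Sorted by start: Headlines Spot, Traffic Update, Sports Package, Sports Report, Review Roundup, Review Brief, Breaking Report, Market Recap.
Traffic Update starts before Headlines Spot ends → Headlines Spot and Traffic Update overlap.
Sports Package starts before Headlines Spot ends → Headlines Spot and Sports Package overlap.
Sports Report starts after Headlines Spot ends, so nothing later overlaps Headlines Spot either.
Sports Package starts before Traffic Update ends → Traffic Update and Sports Package overlap.
Sports Report starts after Traffic Update ends, so nothing later overlaps Traffic Update either.
Sports Report starts after Sports Package ends, so nothing later overlaps Sports Package either.
Review Roundup starts before Sports Report ends → Sports Report and Review Roundup overlap.
Review Brief starts after Sports Report ends, so nothing later overlaps Sports Report either.
Review Brief starts before Review Roundup ends → Review Roundup and Review Brief overlap.
Breaking Report starts after Review Roundup ends, so nothing later overlaps Review Roundup either.
Breaking Report starts after Review Brief ends, so nothing later overlaps Review Brief either.
Market Recap starts after Breaking Report ends.

Headlines Spot & Sports Package, Headlines Spot & Traffic Update, Review Brief & Review Roundup, Review Roundup & Sports Report, Sports Package & Traffic Update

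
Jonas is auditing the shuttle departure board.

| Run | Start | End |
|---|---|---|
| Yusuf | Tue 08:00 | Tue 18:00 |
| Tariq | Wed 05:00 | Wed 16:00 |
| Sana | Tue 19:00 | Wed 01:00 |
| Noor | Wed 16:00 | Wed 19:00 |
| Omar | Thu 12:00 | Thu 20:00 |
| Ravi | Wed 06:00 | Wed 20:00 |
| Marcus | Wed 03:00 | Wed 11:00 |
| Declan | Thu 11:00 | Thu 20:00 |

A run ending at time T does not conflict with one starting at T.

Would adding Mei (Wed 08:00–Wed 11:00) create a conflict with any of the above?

Yusuf: ends Tue 18:00 at or before Mei starts Wed 08:00 → clear.
Sana: ends Wed 01:00 at or before Mei starts Wed 08:00 → clear.
Marcus: starts Wed 03:00 before Mei ends Wed 11:00, and ends Wed 11:00 after Mei starts Wed 08:00 → overlap.
Tariq: starts Wed 05:00 before Mei ends Wed 11:00, and ends Wed 16:00 after Mei starts Wed 08:00 → overlap.
Ravi: starts Wed 06:00 before Mei ends Wed 11:00, and ends Wed 20:00 after Mei starts Wed 08:00 → overlap.
Noor: starts Wed 16:00 at or after Mei ends Wed 11:00 → clear.
Declan: starts Thu 11:00 at or after Mei ends Wed 11:00 → clear.
Omar: starts Thu 12:00 at or after Mei ends Wed 11:00 → clear.
Mei overlaps Marcus, Ravi, Tariq.

Yes — it overlaps Marcus, Ravi, Tariq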